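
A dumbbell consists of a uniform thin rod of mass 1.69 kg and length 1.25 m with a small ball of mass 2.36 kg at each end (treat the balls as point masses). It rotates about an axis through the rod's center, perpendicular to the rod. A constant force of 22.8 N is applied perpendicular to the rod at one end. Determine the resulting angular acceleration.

α ≈ 6.90 rad/s²

I_rod = (1/12)ML² = (1/12)(1.69)(1.25)² = 0.2201 kg·m².
I_balls = 2·m·(L/2)² = 2(2.36)(0.6250)² = 1.844 kg·m².
Total I = 2.064 kg·m².
τ = F·(L/2) = (22.8)(0.625) = 14.25 N·m.
α = τ/I = 14.25/2.064 = 6.905 rad/s².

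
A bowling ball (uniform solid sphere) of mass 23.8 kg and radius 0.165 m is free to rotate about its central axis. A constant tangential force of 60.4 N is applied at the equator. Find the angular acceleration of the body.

α ≈ 38.5 rad/s²

I = (2/5)MR² = (2/5)(23.8)(0.165)² = 0.2592 kg·m².
τ = F R = (60.4)(0.165) = 9.966 N·m.
From τ = Iα: α = 9.966/0.2592 = 38.45 rad/s².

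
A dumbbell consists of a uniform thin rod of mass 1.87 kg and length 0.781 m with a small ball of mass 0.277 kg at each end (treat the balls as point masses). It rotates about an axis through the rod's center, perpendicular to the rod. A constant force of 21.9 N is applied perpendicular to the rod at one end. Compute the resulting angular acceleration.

α ≈ 47.6 rad/s²

I_rod = (1/12)ML² = (1/12)(1.87)(0.781)² = 0.09505 kg·m².
I_balls = 2·m·(L/2)² = 2(0.277)(0.3905)² = 0.08448 kg·m².
Total I = 0.1795 kg·m².
τ = F·(L/2) = (21.9)(0.391) = 8.552 N·m.
α = τ/I = 8.552/0.1795 = 47.63 rad/s².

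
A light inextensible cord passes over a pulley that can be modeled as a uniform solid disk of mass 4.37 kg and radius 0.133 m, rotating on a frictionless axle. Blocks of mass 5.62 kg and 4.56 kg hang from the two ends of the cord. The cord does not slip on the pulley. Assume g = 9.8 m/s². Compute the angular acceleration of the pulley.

α ≈ 6.32 rad/s²

I = ½MR² = (1/2)(4.37)(0.133)² = 0.03865 kg·m².
Heavier block: m₁g − T₁ = m₁a. Lighter block: T₂ − m₂g = m₂a.
Pulley: (T₁ − T₂)R = Iα = I(a/R), so T₁ − T₂ = (I/R²)a = (1/2)M_p a = 2.185·a.
Adding the three: (m₁ − m₂)g = (m₁ + m₂ + 2.185)a, so a = (5.62 − 4.56)(9.8)/(5.62 + 4.56 + 2.185) = 0.8401 m/s².
α = a/R = 0.8401/0.133 = 6.317 rad/s².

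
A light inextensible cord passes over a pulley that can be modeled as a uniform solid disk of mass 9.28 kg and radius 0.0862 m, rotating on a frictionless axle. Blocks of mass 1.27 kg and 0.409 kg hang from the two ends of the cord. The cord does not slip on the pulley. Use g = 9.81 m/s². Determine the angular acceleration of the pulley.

I = ½MR² = (1/2)(9.28)(0.0862)² = 0.03448 kg·m².
Heavier block: m₁g − T₁ = m₁a. Lighter block: T₂ − m₂g = m₂a.
Pulley: (T₁ − T₂)R = Iα = I(a/R), so T₁ − T₂ = (I/R²)a = (1/2)M_p a = 4.640·a.
Adding the three: (m₁ − m₂)g = (m₁ + m₂ + 4.640)a, so a = (1.27 − 0.409)(9.81)/(1.27 + 0.409 + 4.640) = 1.337 m/s².
α = a/R = 1.337/0.0862 = 15.51 rad/s².

α ≈ 15.5 rad/s²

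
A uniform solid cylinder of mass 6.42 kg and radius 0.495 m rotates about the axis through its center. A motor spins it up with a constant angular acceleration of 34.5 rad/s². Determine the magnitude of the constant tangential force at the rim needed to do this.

F ≈ 54.8 N

I = ½MR² = (1/2)(6.42)(0.495)² = 0.7865 kg·m².
The required torque is τ = Iα = (0.7865)(34.50) = 27.14 N·m.
A tangential force at the rim gives τ = FR, so F = τ/R = 27.14/0.495 = 54.82 N.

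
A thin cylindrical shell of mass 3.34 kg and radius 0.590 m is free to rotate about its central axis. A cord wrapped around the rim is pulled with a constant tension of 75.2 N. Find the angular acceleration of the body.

I = MR² = (3.34)(0.590)² = 1.163 kg·m².
τ = F R = (75.2)(0.590) = 44.37 N·m.
Newton's second law for rotation, τ = Iα, gives α = τ/I = 44.37/1.163 = 38.16 rad/s².

α ≈ 38.2 rad/s²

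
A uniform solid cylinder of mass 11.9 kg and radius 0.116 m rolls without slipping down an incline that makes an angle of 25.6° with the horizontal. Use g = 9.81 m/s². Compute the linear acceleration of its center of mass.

Translation along the incline: Mg sinθ − f = Ma.
Rotation about the center: fR = Iα with I = ½MR². No-slip gives a = αR, so f = (I/R²)a = (1/2)M a.
Substituting: Mg sinθ = (1 + 0.5000)Ma, so a = g sinθ/(1 + 0.5000) = (9.81) sin 25.6° / 1.500 = 2.826 m/s².

a ≈ 2.83 m/s²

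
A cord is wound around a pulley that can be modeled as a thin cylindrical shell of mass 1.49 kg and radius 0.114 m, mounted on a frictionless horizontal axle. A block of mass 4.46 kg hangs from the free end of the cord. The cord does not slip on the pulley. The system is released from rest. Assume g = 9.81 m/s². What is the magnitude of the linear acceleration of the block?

I = MR² = (1.49)(0.114)² = 0.01936 kg·m².
Block: mg − T = ma. Pulley: TR = Iα. No-slip: a = αR, so T = (I/R²)a = 1.490·a.
Then mg = (m + 1.490)a, so a = (4.46)(9.81)/(4.46 + 1.490) = 7.353 m/s².

a ≈ 7.35 m/s²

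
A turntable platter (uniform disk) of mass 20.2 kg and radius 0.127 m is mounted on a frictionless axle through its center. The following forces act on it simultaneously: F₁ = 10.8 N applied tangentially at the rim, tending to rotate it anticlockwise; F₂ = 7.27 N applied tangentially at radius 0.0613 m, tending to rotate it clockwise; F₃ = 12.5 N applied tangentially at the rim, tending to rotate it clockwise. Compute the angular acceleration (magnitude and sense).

α ≈ 4.06 rad/s², clockwise

I = ½MR² = (1/2)(20.2)(0.127)² = 0.1629 kg·m².
Taking anticlockwise as positive: τ₁ = +(10.8)(0.127) = +1.372 N·m; τ₂ = −(7.27)(0.0613) = −0.4457 N·m; τ₃ = −(12.5)(0.127) = −1.587 N·m.
Net torque τ = -0.6616 N·m.
α = τ/I = -0.6616/0.1629 = -4.061 rad/s².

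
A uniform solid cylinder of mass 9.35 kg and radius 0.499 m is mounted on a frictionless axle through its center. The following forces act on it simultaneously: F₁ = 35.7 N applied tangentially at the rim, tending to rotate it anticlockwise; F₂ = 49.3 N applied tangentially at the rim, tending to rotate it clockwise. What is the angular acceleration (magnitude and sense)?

I = ½MR² = (1/2)(9.35)(0.499)² = 1.164 kg·m².
Taking anticlockwise as positive: τ₁ = +(35.7)(0.499) = +17.81 N·m; τ₂ = −(49.3)(0.499) = −24.60 N·m.
Net torque τ = -6.786 N·m.
α = τ/I = -6.786/1.164 = -5.830 rad/s².

α ≈ 5.83 rad/s², clockwise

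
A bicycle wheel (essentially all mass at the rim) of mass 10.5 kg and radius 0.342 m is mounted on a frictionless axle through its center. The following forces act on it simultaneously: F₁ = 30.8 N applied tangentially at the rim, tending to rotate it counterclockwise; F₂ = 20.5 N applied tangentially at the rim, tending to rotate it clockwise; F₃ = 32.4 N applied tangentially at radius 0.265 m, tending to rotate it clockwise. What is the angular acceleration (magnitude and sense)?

α ≈ 4.12 rad/s², clockwise

I = MR² = (10.5)(0.342)² = 1.228 kg·m².
Taking counterclockwise as positive: τ₁ = +(30.8)(0.342) = +10.53 N·m; τ₂ = −(20.5)(0.342) = −7.011 N·m; τ₃ = −(32.4)(0.265) = −8.586 N·m.
Net torque τ = -5.063 N·m.
α = τ/I = -5.063/1.228 = -4.123 rad/s².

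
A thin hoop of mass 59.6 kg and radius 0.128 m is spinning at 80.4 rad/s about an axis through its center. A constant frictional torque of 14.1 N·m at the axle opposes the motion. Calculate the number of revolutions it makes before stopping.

≈ 35.6 revolutions

I = MR² = (59.6)(0.128)² = 0.9765 kg·m².
The net torque has magnitude 14.1 N·m, opposing ω.
|α| = τ/I = 14.10/0.9765 = 14.44 rad/s² (deceleration).
ω² = ω₀² − 2|α|θ with ω = 0 ⇒ θ = ω₀²/(2|α|) = 223.8 rad = 35.62 rev.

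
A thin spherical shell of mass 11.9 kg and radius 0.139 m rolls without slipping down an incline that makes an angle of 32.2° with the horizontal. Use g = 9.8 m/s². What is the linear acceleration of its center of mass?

Translation along the incline: Mg sinθ − f = Ma.
Rotation about the center: fR = Iα with I = (2/3)MR². No-slip gives a = αR, so f = (I/R²)a = (2/3)M a.
Substituting: Mg sinθ = (1 + 0.6667)Ma, so a = g sinθ/(1 + 0.6667) = (9.8) sin 32.2° / 1.667 = 3.133 m/s².

a ≈ 3.13 m/s²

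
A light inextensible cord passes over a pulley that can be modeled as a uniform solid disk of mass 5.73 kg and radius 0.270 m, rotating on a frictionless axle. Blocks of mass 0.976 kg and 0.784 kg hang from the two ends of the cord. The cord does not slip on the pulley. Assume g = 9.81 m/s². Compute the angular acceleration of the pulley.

I = ½MR² = (1/2)(5.73)(0.270)² = 0.2089 kg·m².
Heavier block: m₁g − T₁ = m₁a. Lighter block: T₂ − m₂g = m₂a.
Pulley: (T₁ − T₂)R = Iα = I(a/R), so T₁ − T₂ = (I/R²)a = (1/2)M_p a = 2.865·a.
Adding the three: (m₁ − m₂)g = (m₁ + m₂ + 2.865)a, so a = (0.976 − 0.784)(9.81)/(0.976 + 0.784 + 2.865) = 0.4072 m/s².
α = a/R = 0.4072/0.270 = 1.508 rad/s².

α ≈ 1.51 rad/s²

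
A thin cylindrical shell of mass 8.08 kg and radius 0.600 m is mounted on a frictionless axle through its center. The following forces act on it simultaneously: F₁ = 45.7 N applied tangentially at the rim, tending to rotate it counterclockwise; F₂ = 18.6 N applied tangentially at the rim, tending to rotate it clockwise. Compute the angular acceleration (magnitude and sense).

I = MR² = (8.08)(0.600)² = 2.909 kg·m².
Taking counterclockwise as positive: τ₁ = +(45.7)(0.600) = +27.42 N·m; τ₂ = −(18.6)(0.600) = −11.16 N·m.
Net torque τ = 16.26 N·m.
α = τ/I = 16.26/2.909 = 5.590 rad/s².

α ≈ 5.59 rad/s², counterclockwise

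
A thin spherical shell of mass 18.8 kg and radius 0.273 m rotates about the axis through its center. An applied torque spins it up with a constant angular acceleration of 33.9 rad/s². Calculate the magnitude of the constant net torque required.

I = (2/3)MR² = (2/3)(18.8)(0.273)² = 0.9341 kg·m².
τ = Iα = (0.9341)(33.90) = 31.67 N·m.

τ ≈ 31.7 N·m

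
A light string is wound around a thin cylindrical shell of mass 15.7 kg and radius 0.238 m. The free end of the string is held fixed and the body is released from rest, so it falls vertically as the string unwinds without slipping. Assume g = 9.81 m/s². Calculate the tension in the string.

T ≈ 77.0 N

Translation: Mg − T = Ma. Rotation about the center: TR = Iα with I = MR².
With a = αR: T = (I/R²)a = M a, so Mg = (1 + 1.000)Ma.
a = g/(1 + 1.000) = 9.81/2.000 = 4.905 m/s².
T = 1.000·M·a = (1.000)(15.7)(4.905) = 77.01 N.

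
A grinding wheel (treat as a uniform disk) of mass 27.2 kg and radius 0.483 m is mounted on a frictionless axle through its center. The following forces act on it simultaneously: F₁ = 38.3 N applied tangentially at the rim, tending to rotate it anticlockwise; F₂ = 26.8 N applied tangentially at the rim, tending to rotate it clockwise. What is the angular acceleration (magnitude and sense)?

I = ½MR² = (1/2)(27.2)(0.483)² = 3.173 kg·m².
Taking anticlockwise as positive: τ₁ = +(38.3)(0.483) = +18.50 N·m; τ₂ = −(26.8)(0.483) = −12.94 N·m.
Net torque τ = 5.554 N·m.
α = τ/I = 5.554/3.173 = 1.751 rad/s².

α ≈ 1.75 rad/s², anticlockwise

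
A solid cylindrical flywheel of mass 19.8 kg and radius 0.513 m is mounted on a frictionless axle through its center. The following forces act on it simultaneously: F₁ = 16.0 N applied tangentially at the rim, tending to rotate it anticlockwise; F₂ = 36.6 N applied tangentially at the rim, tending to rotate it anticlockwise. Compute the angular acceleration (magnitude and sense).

α ≈ 10.4 rad/s², anticlockwise

I = ½MR² = (1/2)(19.8)(0.513)² = 2.605 kg·m².
Taking anticlockwise as positive: τ₁ = +(16.0)(0.513) = +8.208 N·m; τ₂ = +(36.6)(0.513) = +18.78 N·m.
Net torque τ = 26.98 N·m.
α = τ/I = 26.98/2.605 = 10.36 rad/s².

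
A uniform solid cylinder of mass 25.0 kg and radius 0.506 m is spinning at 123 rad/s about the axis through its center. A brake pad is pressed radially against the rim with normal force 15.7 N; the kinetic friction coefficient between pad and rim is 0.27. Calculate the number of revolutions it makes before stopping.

≈ 1800 revolutions

I = ½MR² = (1/2)(25.0)(0.506)² = 3.200 kg·m².
Friction force f = μN = (0.27)(15.7) = 4.239 N at the rim; torque magnitude τ = fR = 2.145 N·m, opposing ω.
|α| = τ/I = 2.145/3.200 = 0.6702 rad/s² (deceleration).
ω² = ω₀² − 2|α|θ with ω = 0 ⇒ θ = ω₀²/(2|α|) = 11290 rad = 1796 rev.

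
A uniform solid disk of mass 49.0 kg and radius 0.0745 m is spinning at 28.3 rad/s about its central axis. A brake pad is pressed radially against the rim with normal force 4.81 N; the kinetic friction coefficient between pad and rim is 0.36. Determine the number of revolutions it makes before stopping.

≈ 67.2 revolutions

I = ½MR² = (1/2)(49.0)(0.0745)² = 0.1360 kg·m².
Friction force f = μN = (0.36)(4.81) = 1.732 N at the rim; torque magnitude τ = fR = 0.1290 N·m, opposing ω.
|α| = τ/I = 0.1290/0.1360 = 0.9487 rad/s² (deceleration).
ω² = ω₀² − 2|α|θ with ω = 0 ⇒ θ = ω₀²/(2|α|) = 422.1 rad = 67.18 rev.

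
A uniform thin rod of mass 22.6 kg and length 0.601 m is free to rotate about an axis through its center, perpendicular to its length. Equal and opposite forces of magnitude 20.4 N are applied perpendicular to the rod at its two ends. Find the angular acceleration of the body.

α ≈ 18.0 rad/s²

I = (1/12)ML² = (1/12)(22.6)(0.601)² = 0.6803 kg·m².
The couple gives τ = F·(L/2) + F·(L/2) = F L = (20.4)(0.601) = 12.26 N·m.
From τ = Iα: α = 12.26/0.6803 = 18.02 rad/s².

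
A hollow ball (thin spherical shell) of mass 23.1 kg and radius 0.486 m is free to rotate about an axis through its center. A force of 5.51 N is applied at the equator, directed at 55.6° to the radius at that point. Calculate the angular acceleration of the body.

α ≈ 0.607 rad/s²

I = (2/3)MR² = (2/3)(23.1)(0.486)² = 3.637 kg·m².
Only the tangential component produces torque: τ = F R sinθ = (5.51)(0.486) sin 55.6° = 2.210 N·m.
Newton's second law for rotation, τ = Iα, gives α = τ/I = 2.210/3.637 = 0.6074 rad/s².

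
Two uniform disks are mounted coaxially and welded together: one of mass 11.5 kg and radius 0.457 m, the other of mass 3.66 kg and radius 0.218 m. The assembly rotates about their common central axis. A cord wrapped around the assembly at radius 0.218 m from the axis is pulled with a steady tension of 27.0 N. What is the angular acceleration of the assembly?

α ≈ 4.57 rad/s²

I = ½M₁R₁² + ½M₂R₂² = ½(11.5)(0.457)² + ½(3.66)(0.218)² = 1.288 kg·m².
τ = F r = (27.0)(0.218) = 5.886 N·m.
α = τ/I = 5.886/1.288 = 4.570 rad/s².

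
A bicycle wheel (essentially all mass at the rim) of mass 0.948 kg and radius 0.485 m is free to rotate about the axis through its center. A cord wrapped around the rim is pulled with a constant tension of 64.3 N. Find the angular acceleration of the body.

I = MR² = (0.948)(0.485)² = 0.2230 kg·m².
τ = F R = (64.3)(0.485) = 31.19 N·m.
Newton's second law for rotation, τ = Iα, gives α = τ/I = 31.19/0.2230 = 139.8 rad/s².

α ≈ 140 rad/s²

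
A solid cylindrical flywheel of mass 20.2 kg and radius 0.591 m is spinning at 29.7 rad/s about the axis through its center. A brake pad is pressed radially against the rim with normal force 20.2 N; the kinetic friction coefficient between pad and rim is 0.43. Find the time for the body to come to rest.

t ≈ 20.4 s

I = ½MR² = (1/2)(20.2)(0.591)² = 3.528 kg·m².
Friction force f = μN = (0.43)(20.2) = 8.686 N at the rim; torque magnitude τ = fR = 5.133 N·m, opposing ω.
|α| = τ/I = 5.133/3.528 = 1.455 rad/s² (deceleration).
0 = ω₀ − |α|t ⇒ t = ω₀/|α| = 29.7/1.455 = 20.41 s.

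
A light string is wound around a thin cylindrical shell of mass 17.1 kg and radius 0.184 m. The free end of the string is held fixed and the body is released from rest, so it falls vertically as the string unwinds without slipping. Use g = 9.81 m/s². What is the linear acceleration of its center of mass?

a ≈ 4.91 m/s²

Translation: Mg − T = Ma. Rotation about the center: TR = Iα with I = MR².
With a = αR: T = (I/R²)a = M a, so Mg = (1 + 1.000)Ma.
a = g/(1 + 1.000) = 9.81/2.000 = 4.905 m/s².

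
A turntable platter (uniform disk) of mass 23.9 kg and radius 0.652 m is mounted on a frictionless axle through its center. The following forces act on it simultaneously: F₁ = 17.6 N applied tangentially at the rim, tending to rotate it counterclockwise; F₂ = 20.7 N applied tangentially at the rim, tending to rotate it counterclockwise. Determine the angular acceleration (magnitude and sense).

I = ½MR² = (1/2)(23.9)(0.652)² = 5.080 kg·m².
Taking counterclockwise as positive: τ₁ = +(17.6)(0.652) = +11.48 N·m; τ₂ = +(20.7)(0.652) = +13.50 N·m.
Net torque τ = 24.97 N·m.
α = τ/I = 24.97/5.080 = 4.916 rad/s².

α ≈ 4.92 rad/s², counterclockwise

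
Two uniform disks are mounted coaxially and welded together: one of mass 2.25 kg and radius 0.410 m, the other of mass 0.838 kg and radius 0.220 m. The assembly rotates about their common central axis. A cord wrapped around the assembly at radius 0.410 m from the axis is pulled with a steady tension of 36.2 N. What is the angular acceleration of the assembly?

I = ½M₁R₁² + ½M₂R₂² = ½(2.25)(0.410)² + ½(0.838)(0.220)² = 0.2094 kg·m².
τ = F r = (36.2)(0.410) = 14.84 N·m.
α = τ/I = 14.84/0.2094 = 70.88 rad/s².

α ≈ 70.9 rad/s²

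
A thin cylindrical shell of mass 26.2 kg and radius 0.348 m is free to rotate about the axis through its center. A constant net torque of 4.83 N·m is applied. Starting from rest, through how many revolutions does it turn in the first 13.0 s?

≈ 20.5 revolutions

I = MR² = (26.2)(0.348)² = 3.173 kg·m².
α = τ/I = 4.83/3.173 = 1.522 rad/s².
θ = ½αt² = ½(1.522)(13.0)² = 128.6 rad.
Revolutions = θ/(2π) = 20.47.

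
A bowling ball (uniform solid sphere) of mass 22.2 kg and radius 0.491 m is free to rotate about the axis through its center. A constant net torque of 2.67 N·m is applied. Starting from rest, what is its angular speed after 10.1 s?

ω ≈ 12.6 rad/s

I = (2/5)MR² = (2/5)(22.2)(0.491)² = 2.141 kg·m².
α = τ/I = 2.67/2.141 = 1.247 rad/s².
ω = ω₀ + αt = 0 + (1.247)(10.1) = 12.60 rad/s.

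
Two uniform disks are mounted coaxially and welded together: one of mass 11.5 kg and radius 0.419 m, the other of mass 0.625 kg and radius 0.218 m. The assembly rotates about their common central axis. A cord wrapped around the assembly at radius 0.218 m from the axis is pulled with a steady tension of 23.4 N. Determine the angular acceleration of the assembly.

I = ½M₁R₁² + ½M₂R₂² = ½(11.5)(0.419)² + ½(0.625)(0.218)² = 1.024 kg·m².
τ = F r = (23.4)(0.218) = 5.101 N·m.
α = τ/I = 5.101/1.024 = 4.980 rad/s².

α ≈ 4.98 rad/s²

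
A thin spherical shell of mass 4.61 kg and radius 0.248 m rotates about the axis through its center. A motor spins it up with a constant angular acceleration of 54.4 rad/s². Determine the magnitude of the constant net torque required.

I = (2/3)MR² = (2/3)(4.61)(0.248)² = 0.1890 kg·m².
τ = Iα = (0.1890)(54.40) = 10.28 N·m.

τ ≈ 10.3 N·m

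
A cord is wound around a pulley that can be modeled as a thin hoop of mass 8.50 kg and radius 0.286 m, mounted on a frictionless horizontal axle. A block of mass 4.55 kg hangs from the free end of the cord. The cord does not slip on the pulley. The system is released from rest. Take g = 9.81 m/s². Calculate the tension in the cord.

I = MR² = (8.50)(0.286)² = 0.6953 kg·m².
Block: mg − T = ma. Pulley: TR = Iα. No-slip: a = αR, so T = (I/R²)a = 8.500·a.
Then mg = (m + 8.500)a, so a = (4.55)(9.81)/(4.55 + 8.500) = 3.420 m/s².
T = 8.500·a = 29.07 N.

T ≈ 29.1 N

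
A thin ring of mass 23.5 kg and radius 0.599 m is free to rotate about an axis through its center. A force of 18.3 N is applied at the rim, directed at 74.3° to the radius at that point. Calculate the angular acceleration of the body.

α ≈ 1.25 rad/s²

I = MR² = (23.5)(0.599)² = 8.432 kg·m².
Only the tangential component produces torque: τ = F R sinθ = (18.3)(0.599) sin 74.3° = 10.55 N·m.
From τ = Iα: α = 10.55/8.432 = 1.252 rad/s².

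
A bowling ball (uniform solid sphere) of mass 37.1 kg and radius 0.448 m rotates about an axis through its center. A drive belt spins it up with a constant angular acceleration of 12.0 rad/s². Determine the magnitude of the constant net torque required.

I = (2/5)MR² = (2/5)(37.1)(0.448)² = 2.978 kg·m².
τ = Iα = (2.978)(12.00) = 35.74 N·m.

τ ≈ 35.7 N·m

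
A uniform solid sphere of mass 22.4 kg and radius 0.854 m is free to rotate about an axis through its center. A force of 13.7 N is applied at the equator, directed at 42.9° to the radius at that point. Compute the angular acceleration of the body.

I = (2/5)MR² = (2/5)(22.4)(0.854)² = 6.535 kg·m².
Only the tangential component produces torque: τ = F R sinθ = (13.7)(0.854) sin 42.9° = 7.964 N·m.
From τ = Iα: α = 7.964/6.535 = 1.219 rad/s².

α ≈ 1.22 rad/s²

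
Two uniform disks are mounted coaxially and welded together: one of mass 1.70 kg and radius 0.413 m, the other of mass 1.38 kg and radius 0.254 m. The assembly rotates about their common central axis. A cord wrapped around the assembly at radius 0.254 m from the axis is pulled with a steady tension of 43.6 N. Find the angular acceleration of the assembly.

α ≈ 58.4 rad/s²

I = ½M₁R₁² + ½M₂R₂² = ½(1.70)(0.413)² + ½(1.38)(0.254)² = 0.1895 kg·m².
τ = F r = (43.6)(0.254) = 11.07 N·m.
α = τ/I = 11.07/0.1895 = 58.44 rad/s².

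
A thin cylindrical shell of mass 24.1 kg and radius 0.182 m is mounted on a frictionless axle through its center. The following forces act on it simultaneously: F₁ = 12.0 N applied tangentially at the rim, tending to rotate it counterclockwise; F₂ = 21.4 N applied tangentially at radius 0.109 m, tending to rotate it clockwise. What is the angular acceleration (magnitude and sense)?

α ≈ 0.186 rad/s², clockwise

I = MR² = (24.1)(0.182)² = 0.7983 kg·m².
Taking counterclockwise as positive: τ₁ = +(12.0)(0.182) = +2.184 N·m; τ₂ = −(21.4)(0.109) = −2.333 N·m.
Net torque τ = -0.1486 N·m.
α = τ/I = -0.1486/0.7983 = -0.1861 rad/s².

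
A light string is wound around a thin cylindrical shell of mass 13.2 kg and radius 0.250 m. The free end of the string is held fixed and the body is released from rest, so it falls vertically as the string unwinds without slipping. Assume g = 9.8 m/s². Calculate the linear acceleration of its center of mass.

Translation: Mg − T = Ma. Rotation about the center: TR = Iα with I = MR².
With a = αR: T = (I/R²)a = M a, so Mg = (1 + 1.000)Ma.
a = g/(1 + 1.000) = 9.8/2.000 = 4.900 m/s².

a ≈ 4.90 m/s²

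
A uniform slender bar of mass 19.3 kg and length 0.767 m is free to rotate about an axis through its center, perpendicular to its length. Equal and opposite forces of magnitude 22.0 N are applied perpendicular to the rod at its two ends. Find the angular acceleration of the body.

α ≈ 17.8 rad/s²

I = (1/12)ML² = (1/12)(19.3)(0.767)² = 0.9462 kg·m².
The couple gives τ = F·(L/2) + F·(L/2) = F L = (22.0)(0.767) = 16.87 N·m.
Newton's second law for rotation, τ = Iα, gives α = τ/I = 16.87/0.9462 = 17.83 rad/s².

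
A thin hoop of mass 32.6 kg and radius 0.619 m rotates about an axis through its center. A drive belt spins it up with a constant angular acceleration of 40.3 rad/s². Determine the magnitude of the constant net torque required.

I = MR² = (32.6)(0.619)² = 12.49 kg·m².
τ = Iα = (12.49)(40.30) = 503.4 N·m.

τ ≈ 503 N·m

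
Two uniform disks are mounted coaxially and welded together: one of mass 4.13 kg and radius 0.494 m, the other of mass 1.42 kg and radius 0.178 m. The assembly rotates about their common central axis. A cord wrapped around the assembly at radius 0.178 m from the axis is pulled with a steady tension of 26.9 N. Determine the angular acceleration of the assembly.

α ≈ 9.10 rad/s²

I = ½M₁R₁² + ½M₂R₂² = ½(4.13)(0.494)² + ½(1.42)(0.178)² = 0.5264 kg·m².
τ = F r = (26.9)(0.178) = 4.788 N·m.
α = τ/I = 4.788/0.5264 = 9.096 rad/s².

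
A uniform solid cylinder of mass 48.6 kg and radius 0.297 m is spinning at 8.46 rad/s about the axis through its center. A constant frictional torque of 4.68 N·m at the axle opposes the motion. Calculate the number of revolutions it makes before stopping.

I = ½MR² = (1/2)(48.6)(0.297)² = 2.143 kg·m².
The net torque has magnitude 4.68 N·m, opposing ω.
|α| = τ/I = 4.680/2.143 = 2.183 rad/s² (deceleration).
ω² = ω₀² − 2|α|θ with ω = 0 ⇒ θ = ω₀²/(2|α|) = 16.39 rad = 2.609 rev.

≈ 2.61 revolutions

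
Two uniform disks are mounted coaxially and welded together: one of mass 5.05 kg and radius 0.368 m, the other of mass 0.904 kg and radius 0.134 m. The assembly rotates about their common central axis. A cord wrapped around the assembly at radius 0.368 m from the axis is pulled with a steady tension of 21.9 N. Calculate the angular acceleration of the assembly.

I = ½M₁R₁² + ½M₂R₂² = ½(5.05)(0.368)² + ½(0.904)(0.134)² = 0.3501 kg·m².
τ = F r = (21.9)(0.368) = 8.059 N·m.
α = τ/I = 8.059/0.3501 = 23.02 rad/s².

α ≈ 23.0 rad/s²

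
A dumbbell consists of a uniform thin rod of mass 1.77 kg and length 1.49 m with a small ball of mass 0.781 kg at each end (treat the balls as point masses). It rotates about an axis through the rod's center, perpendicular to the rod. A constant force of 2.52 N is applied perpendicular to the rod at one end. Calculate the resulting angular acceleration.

I_rod = (1/12)ML² = (1/12)(1.77)(1.49)² = 0.3275 kg·m².
I_balls = 2·m·(L/2)² = 2(0.781)(0.7450)² = 0.8669 kg·m².
Total I = 1.194 kg·m².
τ = F·(L/2) = (2.52)(0.745) = 1.877 N·m.
α = τ/I = 1.877/1.194 = 1.572 rad/s².

α ≈ 1.57 rad/s²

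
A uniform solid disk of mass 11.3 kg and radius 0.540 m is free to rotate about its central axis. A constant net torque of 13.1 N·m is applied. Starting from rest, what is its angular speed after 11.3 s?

ω ≈ 89.8 rad/s

I = ½MR² = (1/2)(11.3)(0.540)² = 1.648 kg·m².
α = τ/I = 13.1/1.648 = 7.951 rad/s².
ω = ω₀ + αt = 0 + (7.951)(11.3) = 89.85 rad/s.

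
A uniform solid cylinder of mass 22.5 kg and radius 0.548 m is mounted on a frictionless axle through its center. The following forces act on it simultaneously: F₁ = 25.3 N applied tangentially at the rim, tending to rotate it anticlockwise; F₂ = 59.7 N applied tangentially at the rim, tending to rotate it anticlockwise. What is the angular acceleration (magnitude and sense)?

I = ½MR² = (1/2)(22.5)(0.548)² = 3.378 kg·m².
Taking anticlockwise as positive: τ₁ = +(25.3)(0.548) = +13.86 N·m; τ₂ = +(59.7)(0.548) = +32.72 N·m.
Net torque τ = 46.58 N·m.
α = τ/I = 46.58/3.378 = 13.79 rad/s².

α ≈ 13.8 rad/s², anticlockwise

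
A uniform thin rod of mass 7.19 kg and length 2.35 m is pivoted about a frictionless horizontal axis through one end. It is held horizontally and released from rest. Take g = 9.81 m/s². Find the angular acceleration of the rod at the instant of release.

α ≈ 6.26 rad/s²

About the pivot, I = (1/3)ML² = (1/3)(7.19)(2.35)² = 13.24 kg·m².
The weight acts at the center, a distance L/2 = 1.175 m from the pivot; τ = Mg(L/2) = 82.88 N·m.
α = τ/I = 82.88/13.24 = 6.262 rad/s².
(Equivalently α = (3g/(2L)) = 6.262 rad/s².)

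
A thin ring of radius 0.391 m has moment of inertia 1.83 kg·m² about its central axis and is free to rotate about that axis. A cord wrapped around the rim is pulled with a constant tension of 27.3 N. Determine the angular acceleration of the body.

α ≈ 5.83 rad/s²

τ = F R = (27.3)(0.391) = 10.67 N·m.
Newton's second law for rotation, τ = Iα, gives α = τ/I = 10.67/1.830 = 5.833 rad/s².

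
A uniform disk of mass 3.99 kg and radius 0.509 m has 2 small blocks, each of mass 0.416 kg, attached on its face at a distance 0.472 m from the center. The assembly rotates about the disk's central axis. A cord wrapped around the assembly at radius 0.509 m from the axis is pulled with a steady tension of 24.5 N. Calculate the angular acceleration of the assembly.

I_disk = ½MR² = ½(3.99)(0.509)² = 0.5169 kg·m².
I_blocks = 2·m·r² = 2(0.416)(0.472)² = 0.1854 kg·m².
Total I = 0.7022 kg·m².
τ = F r = (24.5)(0.509) = 12.47 N·m.
α = τ/I = 12.47/0.7022 = 17.76 rad/s².

α ≈ 17.8 rad/s²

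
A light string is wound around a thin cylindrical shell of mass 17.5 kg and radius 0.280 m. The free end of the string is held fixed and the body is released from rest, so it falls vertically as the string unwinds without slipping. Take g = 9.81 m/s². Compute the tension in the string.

T ≈ 85.8 N

Translation: Mg − T = Ma. Rotation about the center: TR = Iα with I = MR².
With a = αR: T = (I/R²)a = M a, so Mg = (1 + 1.000)Ma.
a = g/(1 + 1.000) = 9.81/2.000 = 4.905 m/s².
T = 1.000·M·a = (1.000)(17.5)(4.905) = 85.84 N.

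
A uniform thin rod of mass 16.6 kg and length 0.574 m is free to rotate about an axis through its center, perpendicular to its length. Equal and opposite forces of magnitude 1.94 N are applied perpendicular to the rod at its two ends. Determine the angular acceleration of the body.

α ≈ 2.44 rad/s²

I = (1/12)ML² = (1/12)(16.6)(0.574)² = 0.4558 kg·m².
The couple gives τ = F·(L/2) + F·(L/2) = F L = (1.94)(0.574) = 1.114 N·m.
From τ = Iα: α = 1.114/0.4558 = 2.443 rad/s².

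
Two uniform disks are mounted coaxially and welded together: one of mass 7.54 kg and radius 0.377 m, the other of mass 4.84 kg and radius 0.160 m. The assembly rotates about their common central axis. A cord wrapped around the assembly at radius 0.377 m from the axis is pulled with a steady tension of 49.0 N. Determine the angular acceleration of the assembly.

α ≈ 30.9 rad/s²

I = ½M₁R₁² + ½M₂R₂² = ½(7.54)(0.377)² + ½(4.84)(0.160)² = 0.5978 kg·m².
τ = F r = (49.0)(0.377) = 18.47 N·m.
α = τ/I = 18.47/0.5978 = 30.90 rad/s².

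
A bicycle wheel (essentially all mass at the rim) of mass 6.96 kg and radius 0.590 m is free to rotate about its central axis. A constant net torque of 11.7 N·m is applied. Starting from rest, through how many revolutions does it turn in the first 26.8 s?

≈ 276 revolutions

I = MR² = (6.96)(0.590)² = 2.423 kg·m².
α = τ/I = 11.7/2.423 = 4.829 rad/s².
θ = ½αt² = ½(4.829)(26.8)² = 1734 rad.
Revolutions = θ/(2π) = 276.0.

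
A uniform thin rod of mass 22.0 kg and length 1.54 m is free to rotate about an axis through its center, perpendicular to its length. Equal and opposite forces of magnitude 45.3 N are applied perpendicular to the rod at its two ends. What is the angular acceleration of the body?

α ≈ 16.0 rad/s²

I = (1/12)ML² = (1/12)(22.0)(1.54)² = 4.348 kg·m².
The couple gives τ = F·(L/2) + F·(L/2) = F L = (45.3)(1.54) = 69.76 N·m.
From τ = Iα: α = 69.76/4.348 = 16.04 rad/s².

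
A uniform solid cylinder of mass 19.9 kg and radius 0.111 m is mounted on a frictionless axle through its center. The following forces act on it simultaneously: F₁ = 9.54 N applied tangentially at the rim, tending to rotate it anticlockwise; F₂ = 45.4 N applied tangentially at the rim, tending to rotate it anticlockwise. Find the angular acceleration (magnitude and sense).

I = ½MR² = (1/2)(19.9)(0.111)² = 0.1226 kg·m².
Taking anticlockwise as positive: τ₁ = +(9.54)(0.111) = +1.059 N·m; τ₂ = +(45.4)(0.111) = +5.039 N·m.
Net torque τ = 6.098 N·m.
α = τ/I = 6.098/0.1226 = 49.74 rad/s².

α ≈ 49.7 rad/s², anticlockwise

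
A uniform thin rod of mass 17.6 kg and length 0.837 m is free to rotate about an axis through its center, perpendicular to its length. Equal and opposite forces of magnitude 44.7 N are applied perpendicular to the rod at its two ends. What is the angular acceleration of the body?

α ≈ 36.4 rad/s²

I = (1/12)ML² = (1/12)(17.6)(0.837)² = 1.028 kg·m².
The couple gives τ = F·(L/2) + F·(L/2) = F L = (44.7)(0.837) = 37.41 N·m.
From τ = Iα: α = 37.41/1.028 = 36.41 rad/s².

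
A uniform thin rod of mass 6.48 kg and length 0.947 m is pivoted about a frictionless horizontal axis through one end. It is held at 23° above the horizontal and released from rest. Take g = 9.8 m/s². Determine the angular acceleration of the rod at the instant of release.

α ≈ 14.3 rad/s²

About the pivot, I = (1/3)ML² = (1/3)(6.48)(0.947)² = 1.937 kg·m².
The weight acts at the center, a distance L/2 = 0.4735 m from the pivot; τ = Mg(L/2) cos 23° = 27.68 N·m.
α = τ/I = 27.68/1.937 = 14.29 rad/s².
(Equivalently α = (3g/(2L)) cos 23° = 14.29 rad/s².)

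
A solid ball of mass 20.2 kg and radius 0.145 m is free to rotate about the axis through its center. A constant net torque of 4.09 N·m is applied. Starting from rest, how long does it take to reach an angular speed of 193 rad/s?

t ≈ 8.02 s

I = (2/5)MR² = (2/5)(20.2)(0.145)² = 0.1699 kg·m².
α = τ/I = 4.09/0.1699 = 24.08 rad/s².
ω = αt ⇒ t = ω/α = 193/24.08 = 8.016 s.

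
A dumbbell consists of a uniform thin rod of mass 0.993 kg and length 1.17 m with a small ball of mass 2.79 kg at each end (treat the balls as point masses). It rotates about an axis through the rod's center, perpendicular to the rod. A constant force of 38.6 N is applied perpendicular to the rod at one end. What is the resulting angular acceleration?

I_rod = (1/12)ML² = (1/12)(0.993)(1.17)² = 0.1133 kg·m².
I_balls = 2·m·(L/2)² = 2(2.79)(0.5850)² = 1.910 kg·m².
Total I = 2.023 kg·m².
τ = F·(L/2) = (38.6)(0.585) = 22.58 N·m.
α = τ/I = 22.58/2.023 = 11.16 rad/s².

α ≈ 11.2 rad/s²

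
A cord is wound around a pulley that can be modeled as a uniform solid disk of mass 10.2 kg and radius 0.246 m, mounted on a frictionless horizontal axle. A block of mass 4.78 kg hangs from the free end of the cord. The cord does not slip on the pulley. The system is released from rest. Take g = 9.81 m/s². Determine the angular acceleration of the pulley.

I = ½MR² = (1/2)(10.2)(0.246)² = 0.3086 kg·m².
Block: mg − T = ma. Pulley: TR = Iα. No-slip: a = αR, so T = (I/R²)a = 5.100·a.
Then mg = (m + 5.100)a, so a = (4.78)(9.81)/(4.78 + 5.100) = 4.746 m/s².
α = a/R = 4.746/0.246 = 19.29 rad/s².

α ≈ 19.3 rad/s²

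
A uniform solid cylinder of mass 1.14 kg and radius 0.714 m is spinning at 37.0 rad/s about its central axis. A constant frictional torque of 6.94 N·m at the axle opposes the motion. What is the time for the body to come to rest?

t ≈ 1.55 s

I = ½MR² = (1/2)(1.14)(0.714)² = 0.2906 kg·m².
The net torque has magnitude 6.94 N·m, opposing ω.
|α| = τ/I = 6.940/0.2906 = 23.88 rad/s² (deceleration).
0 = ω₀ − |α|t ⇒ t = ω₀/|α| = 37.0/23.88 = 1.549 s.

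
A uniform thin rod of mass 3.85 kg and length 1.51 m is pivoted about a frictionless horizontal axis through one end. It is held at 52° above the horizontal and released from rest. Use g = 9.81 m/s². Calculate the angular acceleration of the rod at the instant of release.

α ≈ 6.00 rad/s²

About the pivot, I = (1/3)ML² = (1/3)(3.85)(1.51)² = 2.926 kg·m².
The weight acts at the center, a distance L/2 = 0.7550 m from the pivot; τ = Mg(L/2) cos 52° = 17.56 N·m.
α = τ/I = 17.56/2.926 = 6.000 rad/s².
(Equivalently α = (3g/(2L)) cos 52° = 6.000 rad/s².)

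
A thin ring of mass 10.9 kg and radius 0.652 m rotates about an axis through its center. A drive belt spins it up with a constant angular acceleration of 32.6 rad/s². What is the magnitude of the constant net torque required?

τ ≈ 151 N·m

I = MR² = (10.9)(0.652)² = 4.634 kg·m².
τ = Iα = (4.634)(32.60) = 151.1 N·m.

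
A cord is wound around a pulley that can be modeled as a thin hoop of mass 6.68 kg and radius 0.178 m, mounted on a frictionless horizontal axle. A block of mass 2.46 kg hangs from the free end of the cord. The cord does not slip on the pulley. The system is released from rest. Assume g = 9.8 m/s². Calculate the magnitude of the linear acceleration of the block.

I = MR² = (6.68)(0.178)² = 0.2116 kg·m².
Block: mg − T = ma. Pulley: TR = Iα. No-slip: a = αR, so T = (I/R²)a = 6.680·a.
Then mg = (m + 6.680)a, so a = (2.46)(9.8)/(2.46 + 6.680) = 2.638 m/s².

a ≈ 2.64 m/s²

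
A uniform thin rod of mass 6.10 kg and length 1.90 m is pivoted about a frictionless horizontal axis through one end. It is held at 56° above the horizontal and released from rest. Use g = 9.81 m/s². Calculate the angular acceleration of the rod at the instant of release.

α ≈ 4.33 rad/s²

About the pivot, I = (1/3)ML² = (1/3)(6.10)(1.90)² = 7.340 kg·m².
The weight acts at the center, a distance L/2 = 0.9500 m from the pivot; τ = Mg(L/2) cos 56° = 31.79 N·m.
α = τ/I = 31.79/7.340 = 4.331 rad/s².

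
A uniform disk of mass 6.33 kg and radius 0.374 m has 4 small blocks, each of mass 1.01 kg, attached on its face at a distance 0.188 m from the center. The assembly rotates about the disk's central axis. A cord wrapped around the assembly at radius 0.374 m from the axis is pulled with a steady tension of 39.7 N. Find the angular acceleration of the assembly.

α ≈ 25.4 rad/s²

I_disk = ½MR² = ½(6.33)(0.374)² = 0.4427 kg·m².
I_blocks = 4·m·r² = 4(1.01)(0.188)² = 0.1428 kg·m².
Total I = 0.5855 kg·m².
τ = F r = (39.7)(0.374) = 14.85 N·m.
α = τ/I = 14.85/0.5855 = 25.36 rad/s².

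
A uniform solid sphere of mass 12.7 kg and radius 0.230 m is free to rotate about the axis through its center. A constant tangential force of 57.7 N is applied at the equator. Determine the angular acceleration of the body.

α ≈ 49.4 rad/s²

I = (2/5)MR² = (2/5)(12.7)(0.230)² = 0.2687 kg·m².
τ = F R = (57.7)(0.230) = 13.27 N·m.
From τ = Iα: α = 13.27/0.2687 = 49.38 rad/s².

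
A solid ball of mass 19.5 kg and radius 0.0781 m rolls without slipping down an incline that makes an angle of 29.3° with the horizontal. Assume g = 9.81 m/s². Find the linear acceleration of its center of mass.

a ≈ 3.43 m/s²

Translation along the incline: Mg sinθ − f = Ma.
Rotation about the center: fR = Iα with I = (2/5)MR². No-slip gives a = αR, so f = (I/R²)a = (2/5)M a.
Substituting: Mg sinθ = (1 + 0.4000)Ma, so a = g sinθ/(1 + 0.4000) = (9.81) sin 29.3° / 1.400 = 3.429 m/s².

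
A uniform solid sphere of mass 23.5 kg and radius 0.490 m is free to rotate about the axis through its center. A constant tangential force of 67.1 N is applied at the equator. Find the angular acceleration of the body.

α ≈ 14.6 rad/s²

I = (2/5)MR² = (2/5)(23.5)(0.490)² = 2.257 kg·m².
τ = F R = (67.1)(0.490) = 32.88 N·m.
Newton's second law for rotation, τ = Iα, gives α = τ/I = 32.88/2.257 = 14.57 rad/s².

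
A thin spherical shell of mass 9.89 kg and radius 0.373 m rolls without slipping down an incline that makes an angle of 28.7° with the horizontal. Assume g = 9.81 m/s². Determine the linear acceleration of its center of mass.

Translation along the incline: Mg sinθ − f = Ma.
Rotation about the center: fR = Iα with I = (2/3)MR². No-slip gives a = αR, so f = (I/R²)a = (2/3)M a.
Substituting: Mg sinθ = (1 + 0.6667)Ma, so a = g sinθ/(1 + 0.6667) = (9.81) sin 28.7° / 1.667 = 2.827 m/s².

a ≈ 2.83 m/s²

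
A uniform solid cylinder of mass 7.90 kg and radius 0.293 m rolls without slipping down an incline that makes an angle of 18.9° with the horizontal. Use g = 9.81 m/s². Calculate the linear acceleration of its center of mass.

Translation along the incline: Mg sinθ − f = Ma.
Rotation about the center: fR = Iα with I = ½MR². No-slip gives a = αR, so f = (I/R²)a = (1/2)M a.
Substituting: Mg sinθ = (1 + 0.5000)Ma, so a = g sinθ/(1 + 0.5000) = (9.81) sin 18.9° / 1.500 = 2.118 m/s².

a ≈ 2.12 m/s²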